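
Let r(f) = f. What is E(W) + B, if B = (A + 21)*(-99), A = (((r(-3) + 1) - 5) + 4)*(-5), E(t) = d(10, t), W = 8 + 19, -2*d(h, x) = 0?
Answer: -3564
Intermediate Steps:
d(h, x) = 0 (d(h, x) = -½*0 = 0)
W = 27
E(t) = 0
A = 15 (A = (((-3 + 1) - 5) + 4)*(-5) = ((-2 - 5) + 4)*(-5) = (-7 + 4)*(-5) = -3*(-5) = 15)
B = -3564 (B = (15 + 21)*(-99) = 36*(-99) = -3564)
E(W) + B = 0 - 3564 = -3564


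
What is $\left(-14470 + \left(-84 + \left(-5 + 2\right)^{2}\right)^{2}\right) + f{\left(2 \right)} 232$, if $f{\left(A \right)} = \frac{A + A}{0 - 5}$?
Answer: $- \frac{45153}{5} \approx -9030.6$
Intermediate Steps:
$f{\left(A \right)} = - \frac{2 A}{5}$ ($f{\left(A \right)} = \frac{2 A}{-5} = 2 A \left(- \frac{1}{5}\right) = - \frac{2 A}{5}$)
$\left(-14470 + \left(-84 + \left(-5 + 2\right)^{2}\right)^{2}\right) + f{\left(2 \right)} 232 = \left(-14470 + \left(-84 + \left(-5 + 2\right)^{2}\right)^{2}\right) + \left(- \frac{2}{5}\right) 2 \cdot 232 = \left(-14470 + \left(-84 + \left(-3\right)^{2}\right)^{2}\right) - \frac{928}{5} = \left(-14470 + \left(-84 + 9\right)^{2}\right) - \frac{928}{5} = \left(-14470 + \left(-75\right)^{2}\right) - \frac{928}{5} = \left(-14470 + 5625\right) - \frac{928}{5} = -8845 - \frac{928}{5} = - \frac{45153}{5}$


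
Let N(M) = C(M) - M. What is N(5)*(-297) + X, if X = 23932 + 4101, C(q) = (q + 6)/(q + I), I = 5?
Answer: 291913/10 ≈ 29191.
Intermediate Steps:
C(q) = (6 + q)/(5 + q) (C(q) = (q + 6)/(q + 5) = (6 + q)/(5 + q))
N(M) = -M + (6 + M)/(5 + M) (N(M) = (6 + M)/(5 + M) - M = -M + (6 + M)/(5 + M))
X = 28033
N(5)*(-297) + X = ((6 + 5 - 1*5*(5 + 5))/(5 + 5))*(-297) + 28033 = ((6 + 5 - 1*5*10)/10)*(-297) + 28033 = ((6 + 5 - 50)/10)*(-297) + 28033 = ((⅒)*(-39))*(-297) + 28033 = -39/10*(-297) + 28033 = 11583/10 + 28033 = 291913/10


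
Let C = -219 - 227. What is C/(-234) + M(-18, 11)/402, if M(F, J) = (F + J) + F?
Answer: 28907/15678 ≈ 1.8438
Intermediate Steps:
C = -446
M(F, J) = J + 2*F
C/(-234) + M(-18, 11)/402 = -446/(-234) + (11 + 2*(-18))/402 = -446*(-1/234) + (11 - 36)*(1/402) = 223/117 - 25*1/402 = 223/117 - 25/402 = 28907/15678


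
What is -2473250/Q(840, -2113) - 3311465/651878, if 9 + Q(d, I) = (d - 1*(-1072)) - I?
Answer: -406389026735/654485512 ≈ -620.93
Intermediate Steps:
Q(d, I) = 1063 + d - I (Q(d, I) = -9 + ((d - 1*(-1072)) - I) = -9 + ((d + 1072) - I) = -9 + ((1072 + d) - I) = -9 + (1072 + d - I) = 1063 + d - I)
-2473250/Q(840, -2113) - 3311465/651878 = -2473250/(1063 + 840 - 1*(-2113)) - 3311465/651878 = -2473250/(1063 + 840 + 2113) - 3311465*1/651878 = -2473250/4016 - 3311465/651878 = -2473250*1/4016 - 3311465/651878 = -1236625/2008 - 3311465/651878 = -406389026735/654485512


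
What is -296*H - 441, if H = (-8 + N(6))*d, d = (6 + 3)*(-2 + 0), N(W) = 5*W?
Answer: 116775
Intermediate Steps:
d = -18 (d = 9*(-2) = -18)
H = -396 (H = (-8 + 5*6)*(-18) = (-8 + 30)*(-18) = 22*(-18) = -396)
-296*H - 441 = -296*(-396) - 441 = 117216 - 441 = 116775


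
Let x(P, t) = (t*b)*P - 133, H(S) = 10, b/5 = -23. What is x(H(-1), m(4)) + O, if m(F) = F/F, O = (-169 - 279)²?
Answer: 199421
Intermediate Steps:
b = -115 (b = 5*(-23) = -115)
O = 200704 (O = (-448)² = 200704)
m(F) = 1
x(P, t) = -133 - 115*P*t (x(P, t) = (t*(-115))*P - 133 = (-115*t)*P - 133 = -115*P*t - 133 = -133 - 115*P*t)
x(H(-1), m(4)) + O = (-133 - 115*10*1) + 200704 = (-133 - 1150) + 200704 = -1283 + 200704 = 199421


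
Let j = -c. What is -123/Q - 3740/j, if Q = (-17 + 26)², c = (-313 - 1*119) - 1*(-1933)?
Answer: 39439/40527 ≈ 0.97315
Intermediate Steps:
c = 1501 (c = (-313 - 119) + 1933 = -432 + 1933 = 1501)
Q = 81 (Q = 9² = 81)
j = -1501 (j = -1*1501 = -1501)
-123/Q - 3740/j = -123/81 - 3740/(-1501) = -123*1/81 - 3740*(-1/1501) = -41/27 + 3740/1501 = 39439/40527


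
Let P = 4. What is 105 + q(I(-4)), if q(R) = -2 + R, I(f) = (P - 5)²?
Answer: 104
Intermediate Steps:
I(f) = 1 (I(f) = (4 - 5)² = (-1)² = 1)
105 + q(I(-4)) = 105 + (-2 + 1) = 105 - 1 = 104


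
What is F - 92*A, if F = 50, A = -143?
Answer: 13206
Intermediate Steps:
F - 92*A = 50 - 92*(-143) = 50 + 13156 = 13206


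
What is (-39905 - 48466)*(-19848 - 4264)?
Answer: 2130801552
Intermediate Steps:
(-39905 - 48466)*(-19848 - 4264) = -88371*(-24112) = 2130801552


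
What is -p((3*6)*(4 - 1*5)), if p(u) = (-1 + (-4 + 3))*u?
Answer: -36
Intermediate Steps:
p(u) = -2*u (p(u) = (-1 - 1)*u = -2*u)
-p((3*6)*(4 - 1*5)) = -(-2)*(3*6)*(4 - 1*5) = -(-2)*18*(4 - 5) = -(-2)*18*(-1) = -(-2)*(-18) = -1*36 = -36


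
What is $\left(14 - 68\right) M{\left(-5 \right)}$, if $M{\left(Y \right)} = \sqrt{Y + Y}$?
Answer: $- 54 i \sqrt{10} \approx - 170.76 i$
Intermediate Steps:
$M{\left(Y \right)} = \sqrt{2} \sqrt{Y}$ ($M{\left(Y \right)} = \sqrt{2 Y} = \sqrt{2} \sqrt{Y}$)
$\left(14 - 68\right) M{\left(-5 \right)} = \left(14 - 68\right) \sqrt{2} \sqrt{-5} = \left(14 - 68\right) \sqrt{2} i \sqrt{5} = - 54 i \sqrt{10}$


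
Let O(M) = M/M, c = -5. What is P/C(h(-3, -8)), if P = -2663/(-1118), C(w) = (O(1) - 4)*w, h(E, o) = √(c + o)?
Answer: 2663*I*√13/43602 ≈ 0.22021*I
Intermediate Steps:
h(E, o) = √(-5 + o)
O(M) = 1
C(w) = -3*w (C(w) = (1 - 4)*w = -3*w)
P = 2663/1118 (P = -2663*(-1/1118) = 2663/1118 ≈ 2.3819)
P/C(h(-3, -8)) = 2663/(1118*((-3*√(-5 - 8)))) = 2663/(1118*((-3*I*√13))) = 2663*(I*√13/39)/1118 = 2663*I*√13/43602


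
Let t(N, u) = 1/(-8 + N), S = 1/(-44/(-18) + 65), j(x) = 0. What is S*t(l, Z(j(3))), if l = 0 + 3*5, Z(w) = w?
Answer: 9/4249 ≈ 0.0021181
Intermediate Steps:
l = 15 (l = 0 + 15 = 15)
S = 9/607 (S = 1/(-44*(-1/18) + 65) = 1/(22/9 + 65) = 1/(607/9) = 9/607 ≈ 0.014827)
S*t(l, Z(j(3))) = 9/(607*(-8 + 15)) = (9/607)/7 = (9/607)*(1/7) = 9/4249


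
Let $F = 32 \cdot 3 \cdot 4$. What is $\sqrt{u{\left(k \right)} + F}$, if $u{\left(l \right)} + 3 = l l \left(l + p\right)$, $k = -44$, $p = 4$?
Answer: $i \sqrt{77059} \approx 277.6 i$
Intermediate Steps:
$F = 384$ ($F = 96 \cdot 4 = 384$)
$u{\left(l \right)} = -3 + l^{2} \left(4 + l\right)$ ($u{\left(l \right)} = -3 + l l \left(l + 4\right) = -3 + l^{2} \left(4 + l\right)$)
$\sqrt{u{\left(k \right)} + F} = \sqrt{\left(-3 + \left(-44\right)^{3} + 4 \left(-44\right)^{2}\right) + 384} = \sqrt{\left(-3 - 85184 + 4 \cdot 1936\right) + 384} = \sqrt{\left(-3 - 85184 + 7744\right) + 384} = \sqrt{-77443 + 384} = \sqrt{-77059} = i \sqrt{77059}$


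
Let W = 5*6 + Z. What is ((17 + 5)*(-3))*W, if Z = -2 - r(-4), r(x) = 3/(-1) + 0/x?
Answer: -2046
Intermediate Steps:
r(x) = -3 (r(x) = 3*(-1) + 0 = -3 + 0 = -3)
Z = 1 (Z = -2 - 1*(-3) = -2 + 3 = 1)
W = 31 (W = 5*6 + 1 = 30 + 1 = 31)
((17 + 5)*(-3))*W = ((17 + 5)*(-3))*31 = (22*(-3))*31 = -66*31 = -2046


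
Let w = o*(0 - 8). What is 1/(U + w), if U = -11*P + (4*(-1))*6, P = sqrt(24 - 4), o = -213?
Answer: 84/140999 + 11*sqrt(5)/1409990 ≈ 0.00061319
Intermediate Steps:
P = 2*sqrt(5) (P = sqrt(20) = 2*sqrt(5) ≈ 4.4721)
w = 1704 (w = -213*(0 - 8) = -213*(-8) = 1704)
U = -24 - 22*sqrt(5) (U = -22*sqrt(5) + (4*(-1))*6 = -22*sqrt(5) - 4*6 = -22*sqrt(5) - 24 = -24 - 22*sqrt(5) ≈ -73.193)
1/(U + w) = 1/((-24 - 22*sqrt(5)) + 1704) = 1/(1680 - 22*sqrt(5))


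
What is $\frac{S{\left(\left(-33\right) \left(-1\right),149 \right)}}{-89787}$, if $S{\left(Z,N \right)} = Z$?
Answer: $- \frac{11}{29929} \approx -0.00036754$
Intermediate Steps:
$\frac{S{\left(\left(-33\right) \left(-1\right),149 \right)}}{-89787} = \frac{\left(-33\right) \left(-1\right)}{-89787} = 33 \left(- \frac{1}{89787}\right) = - \frac{11}{29929}$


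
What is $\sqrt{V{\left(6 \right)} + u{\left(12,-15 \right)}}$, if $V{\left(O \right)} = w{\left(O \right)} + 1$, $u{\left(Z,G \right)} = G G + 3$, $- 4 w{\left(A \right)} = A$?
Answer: $\frac{\sqrt{910}}{2} \approx 15.083$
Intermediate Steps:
$w{\left(A \right)} = - \frac{A}{4}$
$u{\left(Z,G \right)} = 3 + G^{2}$ ($u{\left(Z,G \right)} = G^{2} + 3 = 3 + G^{2}$)
$V{\left(O \right)} = 1 - \frac{O}{4}$ ($V{\left(O \right)} = - \frac{O}{4} + 1 = 1 - \frac{O}{4}$)
$\sqrt{V{\left(6 \right)} + u{\left(12,-15 \right)}} = \sqrt{\left(1 - \frac{3}{2}\right) + \left(3 + \left(-15\right)^{2}\right)} = \sqrt{\left(1 - \frac{3}{2}\right) + \left(3 + 225\right)} = \sqrt{- \frac{1}{2} + 228} = \sqrt{\frac{455}{2}} = \frac{\sqrt{910}}{2}$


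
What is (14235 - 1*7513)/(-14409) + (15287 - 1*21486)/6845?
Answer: -135333481/98629605 ≈ -1.3721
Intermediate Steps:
(14235 - 1*7513)/(-14409) + (15287 - 1*21486)/6845 = (14235 - 7513)*(-1/14409) + (15287 - 21486)*(1/6845) = 6722*(-1/14409) - 6199*1/6845 = -6722/14409 - 6199/6845 = -135333481/98629605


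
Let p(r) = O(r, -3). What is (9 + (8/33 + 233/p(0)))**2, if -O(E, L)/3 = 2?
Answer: 423801/484 ≈ 875.62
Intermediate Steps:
O(E, L) = -6 (O(E, L) = -3*2 = -6)
p(r) = -6
(9 + (8/33 + 233/p(0)))**2 = (9 + (8/33 + 233/(-6)))**2 = (9 + (8*(1/33) + 233*(-1/6)))**2 = (9 + (8/33 - 233/6))**2 = (9 - 849/22)**2 = (-651/22)**2 = 423801/484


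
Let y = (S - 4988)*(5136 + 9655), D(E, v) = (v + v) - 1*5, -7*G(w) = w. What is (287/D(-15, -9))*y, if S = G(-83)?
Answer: 21123811023/23 ≈ 9.1843e+8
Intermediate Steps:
G(w) = -w/7
S = 83/7 (S = -⅐*(-83) = 83/7 ≈ 11.857)
D(E, v) = -5 + 2*v (D(E, v) = 2*v - 5 = -5 + 2*v)
y = -73602129 (y = (83/7 - 4988)*(5136 + 9655) = -34833/7*14791 = -73602129)
(287/D(-15, -9))*y = (287/(-5 + 2*(-9)))*(-73602129) = (287/(-5 - 18))*(-73602129) = (287/(-23))*(-73602129) = (287*(-1/23))*(-73602129) = -287/23*(-73602129) = 21123811023/23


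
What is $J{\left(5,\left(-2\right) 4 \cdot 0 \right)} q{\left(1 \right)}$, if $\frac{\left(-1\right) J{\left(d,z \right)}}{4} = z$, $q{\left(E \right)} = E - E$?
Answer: $0$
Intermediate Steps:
$q{\left(E \right)} = 0$
$J{\left(d,z \right)} = - 4 z$
$J{\left(5,\left(-2\right) 4 \cdot 0 \right)} q{\left(1 \right)} = - 4 \left(-2\right) 4 \cdot 0 \cdot 0 = - 4 \left(\left(-8\right) 0\right) 0 = \left(-4\right) 0 \cdot 0 = 0 \cdot 0 = 0$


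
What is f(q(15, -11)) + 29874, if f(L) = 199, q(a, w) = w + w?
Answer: 30073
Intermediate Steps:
q(a, w) = 2*w
f(q(15, -11)) + 29874 = 199 + 29874 = 30073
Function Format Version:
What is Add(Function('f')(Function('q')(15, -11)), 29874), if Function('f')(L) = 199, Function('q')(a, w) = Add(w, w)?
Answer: 30073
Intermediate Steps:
Function('q')(a, w) = Mul(2, w)
Add(Function('f')(Function('q')(15, -11)), 29874) = Add(199, 29874) = 30073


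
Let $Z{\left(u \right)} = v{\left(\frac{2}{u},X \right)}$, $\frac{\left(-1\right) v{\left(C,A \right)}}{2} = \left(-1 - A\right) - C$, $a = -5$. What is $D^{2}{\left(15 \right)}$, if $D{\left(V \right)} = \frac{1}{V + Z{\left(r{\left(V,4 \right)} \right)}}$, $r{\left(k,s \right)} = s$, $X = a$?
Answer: $\frac{1}{64} \approx 0.015625$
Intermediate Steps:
$X = -5$
$v{\left(C,A \right)} = 2 + 2 A + 2 C$ ($v{\left(C,A \right)} = - 2 \left(\left(-1 - A\right) - C\right) = - 2 \left(-1 - A - C\right) = 2 + 2 A + 2 C$)
$Z{\left(u \right)} = -8 + \frac{4}{u}$ ($Z{\left(u \right)} = 2 + 2 \left(-5\right) + 2 \frac{2}{u} = 2 - 10 + \frac{4}{u} = -8 + \frac{4}{u}$)
$D{\left(V \right)} = \frac{1}{-7 + V}$ ($D{\left(V \right)} = \frac{1}{V - \left(8 - \frac{4}{4}\right)} = \frac{1}{V + \left(-8 + 4 \cdot \frac{1}{4}\right)} = \frac{1}{V + \left(-8 + 1\right)} = \frac{1}{V - 7} = \frac{1}{-7 + V}$)
$D^{2}{\left(15 \right)} = \left(\frac{1}{-7 + 15}\right)^{2} = \left(\frac{1}{8}\right)^{2} = \frac{1}{64}$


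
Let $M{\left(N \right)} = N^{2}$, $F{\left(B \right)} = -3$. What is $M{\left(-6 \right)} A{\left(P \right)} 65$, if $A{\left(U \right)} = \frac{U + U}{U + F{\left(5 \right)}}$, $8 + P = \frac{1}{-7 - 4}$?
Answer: $\frac{208260}{61} \approx 3414.1$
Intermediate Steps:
$P = - \frac{89}{11}$ ($P = -8 + \frac{1}{-7 - 4} = -8 + \frac{1}{-11} = -8 - \frac{1}{11} = - \frac{89}{11} \approx -8.0909$)
$A{\left(U \right)} = \frac{2 U}{-3 + U}$ ($A{\left(U \right)} = \frac{U + U}{U - 3} = \frac{2 U}{-3 + U}$)
$M{\left(-6 \right)} A{\left(P \right)} 65 = \left(-6\right)^{2} \cdot 2 \left(- \frac{89}{11}\right) \frac{1}{-3 - \frac{89}{11}} \cdot 65 = 36 \cdot 2 \left(- \frac{89}{11}\right) \frac{1}{- \frac{122}{11}} \cdot 65 = 36 \cdot 2 \left(- \frac{89}{11}\right) \left(- \frac{11}{122}\right) 65 = 36 \cdot \frac{89}{61} \cdot 65 = \frac{3204}{61} \cdot 65 = \frac{208260}{61}$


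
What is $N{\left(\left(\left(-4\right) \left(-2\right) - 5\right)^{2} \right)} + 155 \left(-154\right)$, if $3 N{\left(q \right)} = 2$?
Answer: $- \frac{71608}{3} \approx -23869.0$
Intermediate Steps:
$N{\left(q \right)} = \frac{2}{3}$ ($N{\left(q \right)} = \frac{1}{3} \cdot 2 = \frac{2}{3}$)
$N{\left(\left(\left(-4\right) \left(-2\right) - 5\right)^{2} \right)} + 155 \left(-154\right) = \frac{2}{3} + 155 \left(-154\right) = \frac{2}{3} - 23870 = - \frac{71608}{3}$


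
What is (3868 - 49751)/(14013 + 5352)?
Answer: -45883/19365 ≈ -2.3694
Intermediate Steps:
(3868 - 49751)/(14013 + 5352) = -45883/19365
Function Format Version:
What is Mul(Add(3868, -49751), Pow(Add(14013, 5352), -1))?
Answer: Rational(-45883, 19365) ≈ -2.3694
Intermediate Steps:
Mul(Add(3868, -49751), Pow(Add(14013, 5352), -1)) = Mul(-45883, Pow(19365, -1)) = Mul(-45883, Rational(1, 19365)) = Rational(-45883, 19365)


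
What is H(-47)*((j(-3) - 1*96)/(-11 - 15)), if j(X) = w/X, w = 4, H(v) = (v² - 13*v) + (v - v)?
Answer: 137240/13 ≈ 10557.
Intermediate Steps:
H(v) = v² - 13*v (H(v) = (v² - 13*v) + 0 = v² - 13*v)
j(X) = 4/X
H(-47)*((j(-3) - 1*96)/(-11 - 15)) = (-47*(-13 - 47))*((4/(-3) - 1*96)/(-11 - 15)) = (-47*(-60))*((4*(-⅓) - 96)/(-26)) = 2820*((-4/3 - 96)*(-1/26)) = 2820*(-292/3*(-1/26)) = 2820*(146/39) = 137240/13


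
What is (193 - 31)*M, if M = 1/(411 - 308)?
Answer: 162/103 ≈ 1.5728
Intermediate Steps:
M = 1/103 ≈ 0.0097087
(193 - 31)*M = (193 - 31)*(1/103) = 162*(1/103) = 162/103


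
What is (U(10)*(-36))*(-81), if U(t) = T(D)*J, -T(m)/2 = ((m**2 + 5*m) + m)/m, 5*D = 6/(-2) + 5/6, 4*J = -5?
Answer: 40581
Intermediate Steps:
J = -5/4 (J = (1/4)*(-5) = -5/4 ≈ -1.2500)
D = -13/30 (D = (6/(-2) + 5/6)/5 = (6*(-1/2) + 5*(1/6))/5 = (-3 + 5/6)/5 = (1/5)*(-13/6) = -13/30 ≈ -0.43333)
T(m) = -2*(m**2 + 6*m)/m (T(m) = -2*((m**2 + 5*m) + m)/m = -2*(m**2 + 6*m)/m)
U(t) = 167/12 (U(t) = (-12 - 2*(-13/30))*(-5/4) = (-12 + 13/15)*(-5/4) = -167/15*(-5/4) = 167/12)
(U(10)*(-36))*(-81) = ((167/12)*(-36))*(-81) = -501*(-81) = 40581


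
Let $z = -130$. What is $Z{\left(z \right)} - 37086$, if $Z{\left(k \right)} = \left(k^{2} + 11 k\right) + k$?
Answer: $-21746$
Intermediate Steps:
$Z{\left(k \right)} = k^{2} + 12 k$
$Z{\left(z \right)} - 37086 = - 130 \left(12 - 130\right) - 37086 = \left(-130\right) \left(-118\right) - 37086 = 15340 - 37086 = -21746$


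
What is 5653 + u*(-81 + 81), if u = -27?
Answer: 5653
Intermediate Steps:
5653 + u*(-81 + 81) = 5653 - 27*(-81 + 81) = 5653 - 27*0 = 5653 + 0 = 5653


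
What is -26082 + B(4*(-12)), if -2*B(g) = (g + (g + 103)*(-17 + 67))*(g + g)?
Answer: 103614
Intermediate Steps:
B(g) = -g*(5150 + 51*g) (B(g) = -(g + (g + 103)*(-17 + 67))*(g + g)/2 = -(g + (103 + g)*50)*2*g/2 = -(g + (5150 + 50*g))*2*g/2 = -(5150 + 51*g)*2*g/2 = -g*(5150 + 51*g))
-26082 + B(4*(-12)) = -26082 - 4*(-12)*(5150 + 51*(4*(-12))) = -26082 - 1*(-48)*(5150 + 51*(-48)) = -26082 - 1*(-48)*(5150 - 2448) = -26082 - 1*(-48)*2702 = -26082 + 129696 = 103614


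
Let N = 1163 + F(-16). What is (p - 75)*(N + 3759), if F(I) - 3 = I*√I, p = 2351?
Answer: 11209300 - 145664*I ≈ 1.1209e+7 - 1.4566e+5*I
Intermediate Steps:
F(I) = 3 + I^(3/2) (F(I) = 3 + I*√I = 3 + I^(3/2))
N = 1166 - 64*I (N = 1163 + (3 + (-16)^(3/2)) = 1163 + (3 - 64*I) = 1166 - 64*I ≈ 1166.0 - 64.0*I)
(p - 75)*(N + 3759) = (2351 - 75)*((1166 - 64*I) + 3759) = 2276*(4925 - 64*I) = 11209300 - 145664*I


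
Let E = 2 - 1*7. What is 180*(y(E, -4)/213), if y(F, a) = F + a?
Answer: -540/71 ≈ -7.6056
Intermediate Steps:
E = -5 (E = 2 - 7 = -5)
180*(y(E, -4)/213) = 180*((-5 - 4)/213) = 180*(-9*1/213) = 180*(-3/71) = -540/71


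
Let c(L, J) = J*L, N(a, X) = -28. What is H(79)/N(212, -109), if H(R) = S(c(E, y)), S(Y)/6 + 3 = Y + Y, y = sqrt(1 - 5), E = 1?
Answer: 9/14 - 6*I/7 ≈ 0.64286 - 0.85714*I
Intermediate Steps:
y = 2*I (y = sqrt(-4) = 2*I ≈ 2.0*I)
S(Y) = -18 + 12*Y (S(Y) = -18 + 6*(Y + Y) = -18 + 6*(2*Y) = -18 + 12*Y)
H(R) = -18 + 24*I (H(R) = -18 + 12*((2*I)*1) = -18 + 12*(2*I) = -18 + 24*I)
H(79)/N(212, -109) = (-18 + 24*I)/(-28) = (-18 + 24*I)*(-1/28) = 9/14 - 6*I/7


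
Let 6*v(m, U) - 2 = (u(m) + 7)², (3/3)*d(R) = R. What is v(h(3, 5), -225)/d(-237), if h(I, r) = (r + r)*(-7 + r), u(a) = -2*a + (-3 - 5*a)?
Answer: -10369/711 ≈ -14.584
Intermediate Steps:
u(a) = -3 - 7*a
d(R) = R
h(I, r) = 2*r*(-7 + r) (h(I, r) = (2*r)*(-7 + r) = 2*r*(-7 + r))
v(m, U) = ⅓ + (4 - 7*m)²/6 (v(m, U) = ⅓ + ((-3 - 7*m) + 7)²/6 = ⅓ + (4 - 7*m)²/6)
v(h(3, 5), -225)/d(-237) = (⅓ + (-4 + 7*(2*5*(-7 + 5)))²/6)/(-237) = (⅓ + (-4 + 7*(2*5*(-2)))²/6)*(-1/237) = (⅓ + (-4 + 7*(-20))²/6)*(-1/237) = (⅓ + (-4 - 140)²/6)*(-1/237) = (⅓ + (⅙)*(-144)²)*(-1/237) = (⅓ + (⅙)*20736)*(-1/237) = (⅓ + 3456)*(-1/237) = (10369/3)*(-1/237) = -10369/711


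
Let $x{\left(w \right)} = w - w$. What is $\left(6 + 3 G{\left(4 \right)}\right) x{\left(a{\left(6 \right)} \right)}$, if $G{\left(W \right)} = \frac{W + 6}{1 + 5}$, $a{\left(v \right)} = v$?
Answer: $0$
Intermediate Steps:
$G{\left(W \right)} = 1 + \frac{W}{6}$ ($G{\left(W \right)} = \frac{6 + W}{6} = \left(6 + W\right) \frac{1}{6} = 1 + \frac{W}{6}$)
$x{\left(w \right)} = 0$
$\left(6 + 3 G{\left(4 \right)}\right) x{\left(a{\left(6 \right)} \right)} = \left(6 + 3 \left(1 + \frac{1}{6} \cdot 4\right)\right) 0 = \left(6 + 3 \left(1 + \frac{2}{3}\right)\right) 0 = \left(6 + 3 \cdot \frac{5}{3}\right) 0 = \left(6 + 5\right) 0 = 11 \cdot 0 = 0$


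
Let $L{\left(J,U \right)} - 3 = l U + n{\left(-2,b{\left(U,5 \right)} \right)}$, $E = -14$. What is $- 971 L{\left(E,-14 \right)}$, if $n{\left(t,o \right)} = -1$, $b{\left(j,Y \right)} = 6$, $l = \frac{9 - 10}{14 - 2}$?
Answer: $- \frac{18449}{6} \approx -3074.8$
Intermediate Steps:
$l = - \frac{1}{12} \approx -0.083333$
$L{\left(J,U \right)} = 2 - \frac{U}{12}$ ($L{\left(J,U \right)} = 3 - \left(1 + \frac{U}{12}\right) = 2 - \frac{U}{12}$)
$- 971 L{\left(E,-14 \right)} = - 971 \left(2 - - \frac{7}{6}\right) = - 971 \left(2 + \frac{7}{6}\right) = \left(-971\right) \frac{19}{6} = - \frac{18449}{6}$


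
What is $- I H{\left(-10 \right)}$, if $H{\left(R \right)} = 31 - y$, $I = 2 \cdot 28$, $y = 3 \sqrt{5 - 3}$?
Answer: $-1736 + 168 \sqrt{2} \approx -1498.4$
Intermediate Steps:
$y = 3 \sqrt{2} \approx 4.2426$
$I = 56$
$H{\left(R \right)} = 31 - 3 \sqrt{2}$
$- I H{\left(-10 \right)} = \left(-1\right) 56 \left(31 - 3 \sqrt{2}\right) = - 56 \left(31 - 3 \sqrt{2}\right) = -1736 + 168 \sqrt{2}$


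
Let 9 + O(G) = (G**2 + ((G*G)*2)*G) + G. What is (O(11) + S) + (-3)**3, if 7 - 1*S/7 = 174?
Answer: 1589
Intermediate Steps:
S = -1169 (S = 49 - 7*174 = 49 - 1218 = -1169)
O(G) = -9 + G + G**2 + 2*G**3 (O(G) = -9 + ((G**2 + ((G*G)*2)*G) + G) = -9 + ((G**2 + (G**2*2)*G) + G) = -9 + ((G**2 + (2*G**2)*G) + G) = -9 + ((G**2 + 2*G**3) + G) = -9 + (G + G**2 + 2*G**3) = -9 + G + G**2 + 2*G**3)
(O(11) + S) + (-3)**3 = ((-9 + 11 + 11**2 + 2*11**3) - 1169) + (-3)**3 = ((-9 + 11 + 121 + 2*1331) - 1169) - 27 = ((-9 + 11 + 121 + 2662) - 1169) - 27 = (2785 - 1169) - 27 = 1616 - 27 = 1589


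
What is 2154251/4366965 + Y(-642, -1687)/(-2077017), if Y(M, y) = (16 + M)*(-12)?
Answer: 1480537102729/3023420181135 ≈ 0.48969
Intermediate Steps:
Y(M, y) = -192 - 12*M
2154251/4366965 + Y(-642, -1687)/(-2077017) = 2154251/4366965 + (-192 - 12*(-642))/(-2077017) = 2154251*(1/4366965) + (-192 + 7704)*(-1/2077017) = 2154251/4366965 + 7512*(-1/2077017) = 2154251/4366965 - 2504/692339 = 1480537102729/3023420181135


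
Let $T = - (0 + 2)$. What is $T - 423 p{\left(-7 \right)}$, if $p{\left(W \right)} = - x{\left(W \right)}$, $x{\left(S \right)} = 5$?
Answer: $2113$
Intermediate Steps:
$p{\left(W \right)} = -5$ ($p{\left(W \right)} = \left(-1\right) 5 = -5$)
$T = -2$ ($T = \left(-1\right) 2 = -2$)
$T - 423 p{\left(-7 \right)} = -2 - -2115 = -2 + 2115 = 2113$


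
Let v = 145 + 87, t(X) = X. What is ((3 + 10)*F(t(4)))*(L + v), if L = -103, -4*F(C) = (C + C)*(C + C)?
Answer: -26832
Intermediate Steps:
F(C) = -C² (F(C) = -(C + C)*(C + C)/4 = -2*C*2*C/4 = -C²)
v = 232
((3 + 10)*F(t(4)))*(L + v) = ((3 + 10)*(-1*4²))*(-103 + 232) = (13*(-1*16))*129 = (13*(-16))*129 = -208*129 = -26832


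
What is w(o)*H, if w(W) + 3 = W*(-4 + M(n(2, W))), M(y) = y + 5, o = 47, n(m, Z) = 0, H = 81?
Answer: 3564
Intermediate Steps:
M(y) = 5 + y
w(W) = -3 + W (w(W) = -3 + W*(-4 + (5 + 0)) = -3 + W*(-4 + 5) = -3 + W*1 = -3 + W)
w(o)*H = (-3 + 47)*81 = 44*81 = 3564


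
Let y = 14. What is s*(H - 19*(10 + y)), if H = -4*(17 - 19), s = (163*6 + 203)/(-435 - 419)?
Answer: 37792/61 ≈ 619.54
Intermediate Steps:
s = -1181/854 (s = (978 + 203)/(-854) = 1181*(-1/854) = -1181/854 ≈ -1.3829)
H = 8 (H = -4*(-2) = 8)
s*(H - 19*(10 + y)) = -1181*(8 - 19*(10 + 14))/854 = -1181*(8 - 19*24)/854 = -1181*(8 - 456)/854 = -1181/854*(-448) = 37792/61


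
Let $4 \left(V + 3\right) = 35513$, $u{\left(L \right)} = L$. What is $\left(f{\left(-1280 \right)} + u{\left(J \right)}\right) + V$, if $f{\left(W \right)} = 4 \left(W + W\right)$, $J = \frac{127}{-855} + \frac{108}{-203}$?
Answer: $- \frac{947963819}{694260} \approx -1365.4$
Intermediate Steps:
$J = - \frac{118121}{173565}$ ($J = 127 \left(- \frac{1}{855}\right) + 108 \left(- \frac{1}{203}\right) = - \frac{127}{855} - \frac{108}{203} = - \frac{118121}{173565} \approx -0.68056$)
$f{\left(W \right)} = 8 W$ ($f{\left(W \right)} = 4 \cdot 2 W = 8 W$)
$V = \frac{35501}{4}$ ($V = -3 + \frac{1}{4} \cdot 35513 = -3 + \frac{35513}{4} = \frac{35501}{4} \approx 8875.3$)
$\left(f{\left(-1280 \right)} + u{\left(J \right)}\right) + V = \left(8 \left(-1280\right) - \frac{118121}{173565}\right) + \frac{35501}{4} = \left(-10240 - \frac{118121}{173565}\right) + \frac{35501}{4} = - \frac{1777423721}{173565} + \frac{35501}{4} = - \frac{947963819}{694260}$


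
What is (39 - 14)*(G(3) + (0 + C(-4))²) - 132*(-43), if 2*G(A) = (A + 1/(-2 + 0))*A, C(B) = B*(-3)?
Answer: 37479/4 ≈ 9369.8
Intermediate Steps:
C(B) = -3*B
G(A) = A*(-½ + A)/2 (G(A) = ((A + 1/(-2 + 0))*A)/2 = ((A + 1/(-2))*A)/2 = ((A - ½)*A)/2 = ((-½ + A)*A)/2 = (A*(-½ + A))/2 = A*(-½ + A)/2)
(39 - 14)*(G(3) + (0 + C(-4))²) - 132*(-43) = (39 - 14)*((¼)*3*(-1 + 2*3) + (0 - 3*(-4))²) - 132*(-43) = 25*((¼)*3*(-1 + 6) + (0 + 12)²) + 5676 = 25*((¼)*3*5 + 12²) + 5676 = 25*(15/4 + 144) + 5676 = 25*(591/4) + 5676 = 14775/4 + 5676 = 37479/4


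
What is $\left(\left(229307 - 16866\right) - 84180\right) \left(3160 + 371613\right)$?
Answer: $48068759753$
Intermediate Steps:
$\left(\left(229307 - 16866\right) - 84180\right) \left(3160 + 371613\right) = \left(212441 - 84180\right) 374773 = 128261 \cdot 374773 = 48068759753$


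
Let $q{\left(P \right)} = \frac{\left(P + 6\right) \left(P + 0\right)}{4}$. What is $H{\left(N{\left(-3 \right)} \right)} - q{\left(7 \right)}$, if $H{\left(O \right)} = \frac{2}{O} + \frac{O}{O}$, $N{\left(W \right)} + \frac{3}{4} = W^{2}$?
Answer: $- \frac{2839}{132} \approx -21.508$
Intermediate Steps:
$N{\left(W \right)} = - \frac{3}{4} + W^{2}$
$H{\left(O \right)} = 1 + \frac{2}{O}$ ($H{\left(O \right)} = \frac{2}{O} + 1 = 1 + \frac{2}{O}$)
$q{\left(P \right)} = \frac{P \left(6 + P\right)}{4}$ ($q{\left(P \right)} = \left(6 + P\right) P \frac{1}{4} = P \left(6 + P\right) \frac{1}{4} = \frac{P \left(6 + P\right)}{4}$)
$H{\left(N{\left(-3 \right)} \right)} - q{\left(7 \right)} = \frac{2 - \left(\frac{3}{4} - \left(-3\right)^{2}\right)}{- \frac{3}{4} + \left(-3\right)^{2}} - \frac{1}{4} \cdot 7 \left(6 + 7\right) = \frac{2 + \left(- \frac{3}{4} + 9\right)}{- \frac{3}{4} + 9} - \frac{1}{4} \cdot 7 \cdot 13 = \frac{2 + \frac{33}{4}}{\frac{33}{4}} - \frac{91}{4} = \frac{4}{33} \cdot \frac{41}{4} - \frac{91}{4} = \frac{41}{33} - \frac{91}{4} = - \frac{2839}{132}$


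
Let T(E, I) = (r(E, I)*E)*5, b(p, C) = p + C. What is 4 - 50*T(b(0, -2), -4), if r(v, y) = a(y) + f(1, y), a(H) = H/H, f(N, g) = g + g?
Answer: -3496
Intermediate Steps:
f(N, g) = 2*g
b(p, C) = C + p
a(H) = 1
r(v, y) = 1 + 2*y
T(E, I) = 5*E*(1 + 2*I) (T(E, I) = ((1 + 2*I)*E)*5 = (E*(1 + 2*I))*5 = 5*E*(1 + 2*I))
4 - 50*T(b(0, -2), -4) = 4 - 250*(-2 + 0)*(1 + 2*(-4)) = 4 - 250*(-2)*(1 - 8) = 4 - 250*(-2)*(-7) = 4 - 50*70 = 4 - 3500 = -3496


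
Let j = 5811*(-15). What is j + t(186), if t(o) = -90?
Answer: -87255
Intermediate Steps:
j = -87165
j + t(186) = -87165 - 90 = -87255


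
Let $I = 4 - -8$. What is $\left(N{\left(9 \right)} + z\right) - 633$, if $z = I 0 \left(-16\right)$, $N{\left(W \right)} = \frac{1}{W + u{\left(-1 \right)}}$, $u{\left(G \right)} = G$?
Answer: $- \frac{5063}{8} \approx -632.88$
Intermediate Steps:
$I = 12$ ($I = 4 + 8 = 12$)
$N{\left(W \right)} = \frac{1}{-1 + W}$ ($N{\left(W \right)} = \frac{1}{W - 1} = \frac{1}{-1 + W}$)
$z = 0$ ($z = 12 \cdot 0 \left(-16\right) = 12 \cdot 0 = 0$)
$\left(N{\left(9 \right)} + z\right) - 633 = \left(\frac{1}{-1 + 9} + 0\right) - 633 = \left(\frac{1}{8} + 0\right) - 633 = \frac{1}{8} - 633 = - \frac{5063}{8}$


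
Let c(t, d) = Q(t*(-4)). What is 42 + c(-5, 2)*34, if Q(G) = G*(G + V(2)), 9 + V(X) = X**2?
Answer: 10242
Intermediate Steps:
V(X) = -9 + X**2
Q(G) = G*(-5 + G) (Q(G) = G*(G + (-9 + 2**2)) = G*(G + (-9 + 4)) = G*(G - 5) = G*(-5 + G))
c(t, d) = -4*t*(-5 - 4*t) (c(t, d) = (t*(-4))*(-5 + t*(-4)) = (-4*t)*(-5 - 4*t) = -4*t*(-5 - 4*t))
42 + c(-5, 2)*34 = 42 + (4*(-5)*(5 + 4*(-5)))*34 = 42 + (4*(-5)*(5 - 20))*34 = 42 + (4*(-5)*(-15))*34 = 42 + 300*34 = 42 + 10200 = 10242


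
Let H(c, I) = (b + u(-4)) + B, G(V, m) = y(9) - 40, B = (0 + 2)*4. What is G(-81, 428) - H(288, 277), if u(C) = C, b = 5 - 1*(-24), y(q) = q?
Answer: -64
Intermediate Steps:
b = 29 (b = 5 + 24 = 29)
B = 8 (B = 2*4 = 8)
G(V, m) = -31 (G(V, m) = 9 - 40 = -31)
H(c, I) = 33 (H(c, I) = (29 - 4) + 8 = 25 + 8 = 33)
G(-81, 428) - H(288, 277) = -31 - 1*33 = -31 - 33 = -64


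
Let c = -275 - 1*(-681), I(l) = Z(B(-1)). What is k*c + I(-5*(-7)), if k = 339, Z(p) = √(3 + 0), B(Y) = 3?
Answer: 137634 + √3 ≈ 1.3764e+5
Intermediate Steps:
Z(p) = √3
I(l) = √3
c = 406 (c = -275 + 681 = 406)
k*c + I(-5*(-7)) = 339*406 + √3 = 137634 + √3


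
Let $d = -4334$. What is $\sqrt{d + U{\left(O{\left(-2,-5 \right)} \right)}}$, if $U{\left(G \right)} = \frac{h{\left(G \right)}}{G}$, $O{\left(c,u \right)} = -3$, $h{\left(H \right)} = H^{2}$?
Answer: $i \sqrt{4337} \approx 65.856 i$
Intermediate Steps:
$U{\left(G \right)} = G$ ($U{\left(G \right)} = \frac{G^{2}}{G} = G$)
$\sqrt{d + U{\left(O{\left(-2,-5 \right)} \right)}} = \sqrt{-4334 - 3} = \sqrt{-4337} = i \sqrt{4337}$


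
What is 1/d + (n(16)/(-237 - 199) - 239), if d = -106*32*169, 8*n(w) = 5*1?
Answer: -14933773327/62484032 ≈ -239.00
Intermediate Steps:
n(w) = 5/8 (n(w) = (5*1)/8 = (1/8)*5 = 5/8)
d = -573248 (d = -3392*169 = -573248)
1/d + (n(16)/(-237 - 199) - 239) = 1/(-573248) + ((5/8)/(-237 - 199) - 239) = -1/573248 + ((5/8)/(-436) - 239) = -1/573248 + (-1/436*5/8 - 239) = -1/573248 + (-5/3488 - 239) = -1/573248 - 833637/3488 = -14933773327/62484032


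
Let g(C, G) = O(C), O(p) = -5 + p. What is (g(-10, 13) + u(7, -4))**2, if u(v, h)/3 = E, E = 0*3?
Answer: 225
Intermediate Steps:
g(C, G) = -5 + C
E = 0
u(v, h) = 0 (u(v, h) = 3*0 = 0)
(g(-10, 13) + u(7, -4))**2 = ((-5 - 10) + 0)**2 = (-15 + 0)**2 = (-15)**2 = 225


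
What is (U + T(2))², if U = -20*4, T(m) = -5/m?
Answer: 27225/4 ≈ 6806.3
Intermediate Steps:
U = -80
(U + T(2))² = (-80 - 5/2)² = (-165/2)² = 27225/4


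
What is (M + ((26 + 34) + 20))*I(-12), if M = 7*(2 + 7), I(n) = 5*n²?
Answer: 102960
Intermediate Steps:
M = 63 (M = 7*9 = 63)
(M + ((26 + 34) + 20))*I(-12) = (63 + ((26 + 34) + 20))*(5*(-12)²) = (63 + (60 + 20))*(5*144) = (63 + 80)*720 = 143*720 = 102960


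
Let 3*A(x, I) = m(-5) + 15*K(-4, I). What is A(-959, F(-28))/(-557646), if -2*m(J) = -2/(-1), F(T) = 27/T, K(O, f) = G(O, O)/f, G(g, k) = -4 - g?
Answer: 1/1672938 ≈ 5.9775e-7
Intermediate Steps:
K(O, f) = (-4 - O)/f
m(J) = -1 (m(J) = -(-1)/(-1) = -(-1)*(-1) = -1/2*2 = -1)
A(x, I) = -1/3 (A(x, I) = (-1 + 15*((-4 - 1*(-4))/I))/3 = (-1 + 15*((-4 + 4)/I))/3 = (-1 + 15*(0/I))/3 = (-1 + 15*0)/3 = (-1 + 0)/3 = (1/3)*(-1) = -1/3)
A(-959, F(-28))/(-557646) = -1/3/(-557646) = -1/3*(-1/557646) = 1/1672938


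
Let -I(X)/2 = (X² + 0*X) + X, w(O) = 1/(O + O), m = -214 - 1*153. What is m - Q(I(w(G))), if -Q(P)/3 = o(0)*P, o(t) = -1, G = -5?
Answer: -18377/50 ≈ -367.54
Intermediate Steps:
m = -367 (m = -214 - 153 = -367)
w(O) = 1/(2*O)
I(X) = -2*X - 2*X² (I(X) = -2*((X² + 0*X) + X) = -2*((X² + 0) + X) = -2*(X² + X) = -2*(X + X²) = -2*X - 2*X²)
Q(P) = 3*P (Q(P) = -(-3)*P = 3*P)
m - Q(I(w(G))) = -367 - 3*(-2*(½)/(-5)*(1 + (½)/(-5))) = -367 - 3*(-2*(½)*(-⅕)*(1 + (½)*(-⅕))) = -367 - 3*(-2*(-⅒)*(1 - ⅒)) = -367 - 3*(-2*(-⅒)*9/10) = -367 - 3*9/50 = -367 - 1*27/50 = -367 - 27/50 = -18377/50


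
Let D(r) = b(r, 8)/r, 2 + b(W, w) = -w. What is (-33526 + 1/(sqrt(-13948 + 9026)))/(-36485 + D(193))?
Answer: 6470518/7041615 + 193*I*sqrt(4922)/34658829030 ≈ 0.9189 + 3.9067e-7*I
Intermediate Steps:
b(W, w) = -2 - w
D(r) = -10/r (D(r) = (-2 - 1*8)/r = (-2 - 8)/r = -10/r)
(-33526 + 1/(sqrt(-13948 + 9026)))/(-36485 + D(193)) = (-33526 + 1/(sqrt(-13948 + 9026)))/(-36485 - 10/193) = (-33526 + 1/(sqrt(-4922)))/(-36485 - 10*1/193) = (-33526 + 1/(I*sqrt(4922)))/(-36485 - 10/193) = (-33526 - I*sqrt(4922)/4922)/(-7041615/193) = (-33526 - I*sqrt(4922)/4922)*(-193/7041615) = 6470518/7041615 + 193*I*sqrt(4922)/34658829030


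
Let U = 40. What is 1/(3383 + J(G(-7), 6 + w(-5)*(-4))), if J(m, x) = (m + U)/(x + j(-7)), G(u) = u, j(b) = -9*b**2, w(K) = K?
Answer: 415/1403912 ≈ 0.00029560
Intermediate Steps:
J(m, x) = (40 + m)/(-441 + x) (J(m, x) = (m + 40)/(x - 9*(-7)**2) = (40 + m)/(x - 9*49) = (40 + m)/(x - 441) = (40 + m)/(-441 + x))
1/(3383 + J(G(-7), 6 + w(-5)*(-4))) = 1/(3383 + (40 - 7)/(-441 + (6 - 5*(-4)))) = 1/(3383 + 33/(-441 + (6 + 20))) = 1/(3383 + 33/(-441 + 26)) = 1/(3383 + 33/(-415)) = 1/(3383 - 1/415*33) = 1/(3383 - 33/415) = 1/(1403912/415) = 415/1403912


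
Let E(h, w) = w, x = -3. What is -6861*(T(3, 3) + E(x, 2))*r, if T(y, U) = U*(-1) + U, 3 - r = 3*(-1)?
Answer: -82332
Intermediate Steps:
r = 6 (r = 3 - 3*(-1) = 3 - 1*(-3) = 3 + 3 = 6)
T(y, U) = 0 (T(y, U) = -U + U = 0)
-6861*(T(3, 3) + E(x, 2))*r = -6861*(0 + 2)*6 = -13722*6 = -6861*12 = -82332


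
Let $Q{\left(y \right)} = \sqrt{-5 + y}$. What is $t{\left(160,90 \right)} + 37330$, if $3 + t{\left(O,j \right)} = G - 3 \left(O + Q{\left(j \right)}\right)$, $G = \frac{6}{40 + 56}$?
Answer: $\frac{589553}{16} - 3 \sqrt{85} \approx 36819.0$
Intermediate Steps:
$G = \frac{1}{16}$ ($G = \frac{6}{96} = 6 \cdot \frac{1}{96} = \frac{1}{16} \approx 0.0625$)
$t{\left(O,j \right)} = - \frac{47}{16} - 3 O - 3 \sqrt{-5 + j}$ ($t{\left(O,j \right)} = -3 - \left(- \frac{1}{16} + 3 \left(O + \sqrt{-5 + j}\right)\right) = -3 - \left(- \frac{1}{16} + 3 O + 3 \sqrt{-5 + j}\right) = - \frac{47}{16} - 3 O - 3 \sqrt{-5 + j}$)
$t{\left(160,90 \right)} + 37330 = \left(- \frac{47}{16} - 480 - 3 \sqrt{-5 + 90}\right) + 37330 = \left(- \frac{47}{16} - 480 - 3 \sqrt{85}\right) + 37330 = \left(- \frac{7727}{16} - 3 \sqrt{85}\right) + 37330 = \frac{589553}{16} - 3 \sqrt{85}$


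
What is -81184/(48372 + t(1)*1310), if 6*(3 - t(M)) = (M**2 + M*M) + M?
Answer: -81184/51647 ≈ -1.5719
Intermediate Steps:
t(M) = 3 - M**2/3 - M/6 (t(M) = 3 - ((M**2 + M*M) + M)/6 = 3 - ((M**2 + M**2) + M)/6 = 3 - (2*M**2 + M)/6 = 3 - (M + 2*M**2)/6 = 3 + (-M**2/3 - M/6) = 3 - M**2/3 - M/6)
-81184/(48372 + t(1)*1310) = -81184/(48372 + (3 - 1/3*1**2 - 1/6*1)*1310) = -81184/(48372 + (3 - 1/3*1 - 1/6)*1310) = -81184/(48372 + (3 - 1/3 - 1/6)*1310) = -81184/(48372 + (5/2)*1310) = -81184/(48372 + 3275) = -81184/51647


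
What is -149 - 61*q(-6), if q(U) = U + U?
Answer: 583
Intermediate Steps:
q(U) = 2*U
-149 - 61*q(-6) = -149 - 122*(-6) = -149 - 61*(-12) = -149 + 732 = 583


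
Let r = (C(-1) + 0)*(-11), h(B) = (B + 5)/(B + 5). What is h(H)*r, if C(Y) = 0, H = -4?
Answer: 0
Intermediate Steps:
h(B) = 1 (h(B) = (5 + B)/(5 + B) = 1)
r = 0 (r = (0 + 0)*(-11) = 0*(-11) = 0)
h(H)*r = 1*0 = 0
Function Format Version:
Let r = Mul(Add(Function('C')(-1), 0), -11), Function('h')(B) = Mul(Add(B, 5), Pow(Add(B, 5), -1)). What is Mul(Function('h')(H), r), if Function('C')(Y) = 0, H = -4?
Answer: 0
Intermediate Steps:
Function('h')(B) = 1 (Function('h')(B) = Mul(Add(5, B), Pow(Add(5, B), -1)) = 1)
r = 0 (r = Mul(Add(0, 0), -11) = Mul(0, -11) = 0)
Mul(Function('h')(H), r) = Mul(1, 0) = 0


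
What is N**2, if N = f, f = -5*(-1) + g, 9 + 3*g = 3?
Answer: 9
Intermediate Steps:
g = -2 (g = -3 + (1/3)*3 = -3 + 1 = -2)
f = 3 (f = -5*(-1) - 2 = 5 - 2 = 3)
N = 3
N**2 = 3**2 = 9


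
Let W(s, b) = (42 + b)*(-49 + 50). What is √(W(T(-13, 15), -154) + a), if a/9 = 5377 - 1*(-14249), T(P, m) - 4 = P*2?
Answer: √176522 ≈ 420.15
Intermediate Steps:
T(P, m) = 4 + 2*P (T(P, m) = 4 + P*2 = 4 + 2*P)
a = 176634 (a = 9*(5377 - 1*(-14249)) = 9*(5377 + 14249) = 9*19626 = 176634)
W(s, b) = 42 + b (W(s, b) = (42 + b)*1 = 42 + b)
√(W(T(-13, 15), -154) + a) = √((42 - 154) + 176634) = √(-112 + 176634) = √176522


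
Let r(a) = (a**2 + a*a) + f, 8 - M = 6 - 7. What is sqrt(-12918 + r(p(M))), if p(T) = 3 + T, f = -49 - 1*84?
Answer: I*sqrt(12763) ≈ 112.97*I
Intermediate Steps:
M = 9 (M = 8 - (6 - 7) = 8 - 1*(-1) = 8 + 1 = 9)
f = -133 (f = -49 - 84 = -133)
r(a) = -133 + 2*a**2 (r(a) = (a**2 + a*a) - 133 = (a**2 + a**2) - 133 = 2*a**2 - 133 = -133 + 2*a**2)
sqrt(-12918 + r(p(M))) = sqrt(-12918 + (-133 + 2*(3 + 9)**2)) = sqrt(-12918 + (-133 + 2*12**2)) = sqrt(-12918 + (-133 + 2*144)) = sqrt(-12918 + (-133 + 288)) = sqrt(-12918 + 155) = sqrt(-12763) = I*sqrt(12763)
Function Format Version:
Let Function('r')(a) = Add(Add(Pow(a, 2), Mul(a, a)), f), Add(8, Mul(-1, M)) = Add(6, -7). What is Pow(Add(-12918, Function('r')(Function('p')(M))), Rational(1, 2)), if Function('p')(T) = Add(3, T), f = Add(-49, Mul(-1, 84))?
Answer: Mul(I, Pow(12763, Rational(1, 2))) ≈ Mul(112.97, I)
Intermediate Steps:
M = 9 (M = Add(8, Mul(-1, Add(6, -7))) = Add(8, Mul(-1, -1)) = Add(8, 1) = 9)
f = -133 (f = Add(-49, -84) = -133)
Function('r')(a) = Add(-133, Mul(2, Pow(a, 2))) (Function('r')(a) = Add(Add(Pow(a, 2), Mul(a, a)), -133) = Add(Add(Pow(a, 2), Pow(a, 2)), -133) = Add(Mul(2, Pow(a, 2)), -133) = Add(-133, Mul(2, Pow(a, 2))))
Pow(Add(-12918, Function('r')(Function('p')(M))), Rational(1, 2)) = Pow(Add(-12918, Add(-133, Mul(2, Pow(Add(3, 9), 2)))), Rational(1, 2)) = Pow(Add(-12918, Add(-133, Mul(2, Pow(12, 2)))), Rational(1, 2)) = Pow(Add(-12918, Add(-133, Mul(2, 144))), Rational(1, 2)) = Pow(Add(-12918, Add(-133, 288)), Rational(1, 2)) = Pow(Add(-12918, 155), Rational(1, 2)) = Pow(-12763, Rational(1, 2)) = Mul(I, Pow(12763, Rational(1, 2)))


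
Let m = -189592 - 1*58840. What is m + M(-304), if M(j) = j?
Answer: -248736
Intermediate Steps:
m = -248432 (m = -189592 - 58840 = -248432)
m + M(-304) = -248432 - 304 = -248736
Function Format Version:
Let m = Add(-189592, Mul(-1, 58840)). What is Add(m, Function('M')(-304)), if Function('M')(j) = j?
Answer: -248736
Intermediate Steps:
m = -248432 (m = Add(-189592, -58840) = -248432)
Add(m, Function('M')(-304)) = Add(-248432, -304) = -248736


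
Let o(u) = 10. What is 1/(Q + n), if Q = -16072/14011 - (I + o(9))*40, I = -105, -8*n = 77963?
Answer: -112088/666533769 ≈ -0.00016817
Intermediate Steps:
n = -77963/8 (n = -⅛*77963 = -77963/8 ≈ -9745.4)
Q = 53225728/14011 (Q = -16072/14011 - (-105 + 10)*40 = -16072*1/14011 - (-95)*40 = -16072/14011 - 1*(-3800) = -16072/14011 + 3800 = 53225728/14011 ≈ 3798.9)
1/(Q + n) = 1/(53225728/14011 - 77963/8) = 1/(-666533769/112088) = -112088/666533769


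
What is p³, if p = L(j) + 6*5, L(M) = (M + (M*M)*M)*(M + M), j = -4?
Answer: 189119224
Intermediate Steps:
L(M) = 2*M*(M + M³) (L(M) = (M + M²*M)*(2*M) = (M + M³)*(2*M) = 2*M*(M + M³))
p = 574 (p = 2*(-4)²*(1 + (-4)²) + 6*5 = 2*16*(1 + 16) + 30 = 2*16*17 + 30 = 544 + 30 = 574)
p³ = 574³ = 189119224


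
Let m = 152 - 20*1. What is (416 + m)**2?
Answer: 300304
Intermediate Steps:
m = 132 (m = 152 - 20 = 132)
(416 + m)**2 = (416 + 132)**2 = 548**2 = 300304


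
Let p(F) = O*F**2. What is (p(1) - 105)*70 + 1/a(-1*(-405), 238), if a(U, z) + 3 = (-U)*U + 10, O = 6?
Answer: -1136644741/164018 ≈ -6930.0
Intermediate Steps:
p(F) = 6*F**2
a(U, z) = 7 - U**2 (a(U, z) = -3 + ((-U)*U + 10) = -3 + (-U**2 + 10) = -3 + (10 - U**2) = 7 - U**2)
(p(1) - 105)*70 + 1/a(-1*(-405), 238) = (6*1**2 - 105)*70 + 1/(7 - (-1*(-405))**2) = (6*1 - 105)*70 + 1/(7 - 1*405**2) = (6 - 105)*70 + 1/(7 - 1*164025) = -99*70 + 1/(7 - 164025) = -6930 + 1/(-164018) = -6930 - 1/164018 = -1136644741/164018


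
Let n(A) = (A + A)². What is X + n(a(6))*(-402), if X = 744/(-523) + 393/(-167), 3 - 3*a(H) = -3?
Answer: -562107099/87341 ≈ -6435.8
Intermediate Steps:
a(H) = 2 (a(H) = 1 - ⅓*(-3) = 1 + 1 = 2)
X = -329787/87341 (X = 744*(-1/523) + 393*(-1/167) = -744/523 - 393/167 = -329787/87341 ≈ -3.7759)
n(A) = 4*A² (n(A) = (2*A)² = 4*A²)
X + n(a(6))*(-402) = -329787/87341 + (4*2²)*(-402) = -329787/87341 + (4*4)*(-402) = -329787/87341 + 16*(-402) = -329787/87341 - 6432 = -562107099/87341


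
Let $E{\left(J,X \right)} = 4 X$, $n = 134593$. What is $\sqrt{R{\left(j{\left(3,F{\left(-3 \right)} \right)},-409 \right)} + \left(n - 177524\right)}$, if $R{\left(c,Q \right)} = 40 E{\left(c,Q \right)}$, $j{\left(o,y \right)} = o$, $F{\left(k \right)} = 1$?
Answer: $i \sqrt{108371} \approx 329.2 i$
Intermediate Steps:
$R{\left(c,Q \right)} = 160 Q$ ($R{\left(c,Q \right)} = 40 \cdot 4 Q = 160 Q$)
$\sqrt{R{\left(j{\left(3,F{\left(-3 \right)} \right)},-409 \right)} + \left(n - 177524\right)} = \sqrt{160 \left(-409\right) + \left(134593 - 177524\right)} = \sqrt{-65440 - 42931} = \sqrt{-108371} = i \sqrt{108371}$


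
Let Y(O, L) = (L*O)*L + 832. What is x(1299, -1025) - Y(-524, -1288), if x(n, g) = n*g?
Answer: 867954349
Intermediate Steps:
x(n, g) = g*n
Y(O, L) = 832 + O*L**2 (Y(O, L) = O*L**2 + 832 = 832 + O*L**2)
x(1299, -1025) - Y(-524, -1288) = -1025*1299 - (832 - 524*(-1288)**2) = -1331475 - (832 - 524*1658944) = -1331475 - (832 - 869286656) = -1331475 - 1*(-869285824) = -1331475 + 869285824 = 867954349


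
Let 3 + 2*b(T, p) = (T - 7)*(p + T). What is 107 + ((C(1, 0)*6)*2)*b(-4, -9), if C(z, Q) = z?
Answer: 947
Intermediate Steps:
b(T, p) = -3/2 + (-7 + T)*(T + p)/2 (b(T, p) = -3/2 + ((T - 7)*(p + T))/2 = -3/2 + ((-7 + T)*(T + p))/2 = -3/2 + (-7 + T)*(T + p)/2)
107 + ((C(1, 0)*6)*2)*b(-4, -9) = 107 + ((1*6)*2)*(-3/2 + (½)*(-4)² - 7/2*(-4) - 7/2*(-9) + (½)*(-4)*(-9)) = 107 + (6*2)*(-3/2 + (½)*16 + 14 + 63/2 + 18) = 107 + 12*(-3/2 + 8 + 14 + 63/2 + 18) = 107 + 12*70 = 107 + 840 = 947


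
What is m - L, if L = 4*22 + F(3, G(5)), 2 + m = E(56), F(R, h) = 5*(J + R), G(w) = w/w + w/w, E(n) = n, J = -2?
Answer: -39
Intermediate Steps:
G(w) = 2 (G(w) = 1 + 1 = 2)
F(R, h) = -10 + 5*R (F(R, h) = 5*(-2 + R) = -10 + 5*R)
m = 54 (m = -2 + 56 = 54)
L = 93 (L = 4*22 + (-10 + 5*3) = 88 + (-10 + 15) = 88 + 5 = 93)
m - L = 54 - 1*93 = 54 - 93 = -39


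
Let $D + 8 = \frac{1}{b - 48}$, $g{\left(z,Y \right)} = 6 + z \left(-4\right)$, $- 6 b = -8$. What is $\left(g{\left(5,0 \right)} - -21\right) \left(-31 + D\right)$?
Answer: $- \frac{5463}{20} \approx -273.15$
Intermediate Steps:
$b = \frac{4}{3}$ ($b = \left(- \frac{1}{6}\right) \left(-8\right) = \frac{4}{3} \approx 1.3333$)
$g{\left(z,Y \right)} = 6 - 4 z$
$D = - \frac{1123}{140}$ ($D = -8 + \frac{1}{\frac{4}{3} - 48} = -8 + \frac{1}{- \frac{140}{3}} = -8 - \frac{3}{140} = - \frac{1123}{140} \approx -8.0214$)
$\left(g{\left(5,0 \right)} - -21\right) \left(-31 + D\right) = \left(\left(6 - 20\right) - -21\right) \left(-31 - \frac{1123}{140}\right) = \left(\left(6 - 20\right) + 21\right) \left(- \frac{5463}{140}\right) = \left(-14 + 21\right) \left(- \frac{5463}{140}\right) = 7 \left(- \frac{5463}{140}\right) = - \frac{5463}{20}$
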